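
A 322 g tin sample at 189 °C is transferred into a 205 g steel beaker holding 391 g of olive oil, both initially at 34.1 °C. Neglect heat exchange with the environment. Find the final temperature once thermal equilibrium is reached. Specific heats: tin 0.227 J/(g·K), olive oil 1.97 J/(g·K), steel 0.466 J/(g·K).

T_f ≈ 46.2 °C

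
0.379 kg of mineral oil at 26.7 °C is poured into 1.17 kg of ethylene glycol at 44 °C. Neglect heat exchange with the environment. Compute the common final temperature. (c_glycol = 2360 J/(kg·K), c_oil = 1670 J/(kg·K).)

T_f ≈ 40.8 °C

Let T be the final temperature. ΣQ_i = 0:
1.17*2360*(T − 44) + 0.379*1670*(T − 26.7) = 0
3394.1 T = 138392
T = 138392 / 3394.1 = 40.8 °C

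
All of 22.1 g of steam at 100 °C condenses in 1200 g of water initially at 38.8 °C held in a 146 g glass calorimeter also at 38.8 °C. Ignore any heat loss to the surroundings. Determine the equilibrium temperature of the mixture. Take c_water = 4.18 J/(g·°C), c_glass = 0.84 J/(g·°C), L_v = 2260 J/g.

Sum of m c ΔT and latent-heat terms is zero:
steam→water at 100 °C releases m L_v = 22.1·2260 = 49946; condensate cools 100→T: 22.1·4.18·(T − 100) = 92.38(T − 100); original water: 5016(T − 38.8); cup: 122.64(T − 38.8)
5231 T = 49946 + 9237.8 + 199379 = 258563
T ≈ 49.43 °C (< 100 °C, so full condensation is consistent).

T_f ≈ 49.4 °C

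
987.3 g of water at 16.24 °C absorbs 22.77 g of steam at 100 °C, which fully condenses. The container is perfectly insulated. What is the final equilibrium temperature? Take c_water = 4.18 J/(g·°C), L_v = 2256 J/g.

T_f ≈ 30.3 °C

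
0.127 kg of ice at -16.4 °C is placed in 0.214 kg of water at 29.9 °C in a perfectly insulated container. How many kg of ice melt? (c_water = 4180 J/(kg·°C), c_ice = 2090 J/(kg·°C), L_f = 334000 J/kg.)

m_melted ≈ 0.067 kg

Heat available from the water dropping to 0 °C: 0.214×4180×29.9 = 26746 J.
Of that, 0.127×2090×16.4 = 4353.1 J goes to bring the ice to 0 °C, leaving 22393 J.
Fully melting the ice requires m_ice L_f = 0.127×334000 = 42418 J.
22393 J < 42418 J, so only part of the ice melts and the system sits at 0 °C.
m_melt = 22393 / L_f = 0.06705 kg.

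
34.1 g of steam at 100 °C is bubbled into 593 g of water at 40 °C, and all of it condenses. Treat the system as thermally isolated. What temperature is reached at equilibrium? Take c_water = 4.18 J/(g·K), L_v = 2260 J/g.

T_f ≈ 72.7 °C

Energy conservation, ΣQ = 0:
steam→water at 100 °C releases m L_v = 34.1×2260 = 77066
  condensed water 100 °C→T: 142.54(T − 100)
  original water: 2478.7(T − 40)
2621.3 T = 77066 + 14254 + 99150 = 190469
T ≈ 72.66 °C, under the boiling point, so the assumption holds.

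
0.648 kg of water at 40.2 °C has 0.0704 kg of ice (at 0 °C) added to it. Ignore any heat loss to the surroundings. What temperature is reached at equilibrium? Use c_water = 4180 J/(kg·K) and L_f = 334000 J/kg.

T_f ≈ 28.4 °C

Energy balance with sensible and latent terms:
fusion: m_ice L_f = 0.0704·334000 = 23514
  meltwater 0→T: 0.0704·4180·T = 294.27 T
  water cools: 0.648·4180·(T − 40.2) = 2708.6(T − 40.2)
3002.9 T = 108887 − 23514 = 85374
T ≈ 28.43 °C — above 0 °C, consistent with complete melting.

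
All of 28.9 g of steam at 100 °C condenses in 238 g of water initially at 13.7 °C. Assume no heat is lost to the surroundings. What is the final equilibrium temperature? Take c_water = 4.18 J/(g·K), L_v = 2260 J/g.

T_f ≈ 81.6 °C

Taking heat into each body as positive, Σ m c ΔT = 0:
condense steam: −28.9×2260 = −65314; condensed water 100 °C→T: 120.8(T − 100); original water: 994.84(T − 13.7)
1115.6 T = 65314 + 12080 + 13629 = 91024
T ≈ 81.59 °C (< 100 °C, so full condensation is consistent).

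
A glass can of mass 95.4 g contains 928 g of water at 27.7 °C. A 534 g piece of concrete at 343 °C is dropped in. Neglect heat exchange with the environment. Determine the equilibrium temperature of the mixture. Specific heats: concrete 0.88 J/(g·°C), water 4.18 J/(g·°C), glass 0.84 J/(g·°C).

With ΣQ=0 the equilibrium temperature is the m·c-weighted mean:
T_f = (469.92·343 + 3879·27.7 + 80.14·27.7) / (469.92 + 3879 + 80.14)
    = 270852 / 4429.1 ≈ 61.15 °C

T_f ≈ 61.2 °C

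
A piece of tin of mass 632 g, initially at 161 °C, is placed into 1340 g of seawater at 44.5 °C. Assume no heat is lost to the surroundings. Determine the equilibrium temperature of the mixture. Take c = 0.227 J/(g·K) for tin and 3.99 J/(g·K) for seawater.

T_f ≈ 47.5 °C

Energy conservation, ΣQ = 0:
632*0.227*(T − 161) + 1340*3.99*(T − 44.5) = 0
143.46(T − 161) + 5346.6(T − 44.5) = 0
(143.46 + 5346.6) T = 143.46*161 + 5346.6*44.5
T = 261021/5490.1 ≈ 47.54 °C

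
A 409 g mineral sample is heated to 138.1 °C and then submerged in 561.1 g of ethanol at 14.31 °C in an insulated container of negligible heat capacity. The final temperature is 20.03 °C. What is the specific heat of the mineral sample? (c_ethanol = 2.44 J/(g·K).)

c ≈ 0.162 J/(g·K)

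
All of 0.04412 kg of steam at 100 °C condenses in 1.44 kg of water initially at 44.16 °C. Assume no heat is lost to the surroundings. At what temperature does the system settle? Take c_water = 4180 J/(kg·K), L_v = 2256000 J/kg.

Energy balance with sensible and latent terms:
steam→water at 100 °C releases m L_v = 0.04412·2256000 = 99535; condensed water 100 °C→T: 184.42(T − 100); original water: 6019.2(T − 44.16)
6203.6 T = 99535 + 18442 + 265808 = 383785
T ≈ 61.86 °C — below 100 °C, confirming all the steam condensed.

T_f ≈ 61.9 °C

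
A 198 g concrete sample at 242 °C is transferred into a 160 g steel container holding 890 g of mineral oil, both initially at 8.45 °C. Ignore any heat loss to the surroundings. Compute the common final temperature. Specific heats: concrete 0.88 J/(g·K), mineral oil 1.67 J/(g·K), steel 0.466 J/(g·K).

T_f ≈ 31.9 °C

Heat gained plus heat lost sum to zero:
198×0.88×(T − 242) + 890×1.67×(T − 8.45) + 160×0.466×(T − 8.45) = 0
(174.24 + 1486.3 + 74.56) T = 174.24×242 + 1486.3×8.45 + 74.56×8.45
T = 55355 / 1735.1 = 31.9 °C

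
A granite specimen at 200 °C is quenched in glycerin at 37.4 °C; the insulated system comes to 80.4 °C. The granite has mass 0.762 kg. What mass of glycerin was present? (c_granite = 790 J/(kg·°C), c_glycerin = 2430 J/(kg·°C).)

|Q_granite| = |Q_glycerin|:
0.762×790×(200 − 80.4) = m×2430×(80.4 − 37.4)
104490 m = 71997  ⇒  m ≈ 0.689 kg

m ≈ 0.689 kg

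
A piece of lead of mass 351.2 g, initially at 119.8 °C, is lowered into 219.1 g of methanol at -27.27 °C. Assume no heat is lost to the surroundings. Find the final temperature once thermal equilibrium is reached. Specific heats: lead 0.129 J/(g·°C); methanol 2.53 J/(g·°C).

T_f ≈ -16.2 °C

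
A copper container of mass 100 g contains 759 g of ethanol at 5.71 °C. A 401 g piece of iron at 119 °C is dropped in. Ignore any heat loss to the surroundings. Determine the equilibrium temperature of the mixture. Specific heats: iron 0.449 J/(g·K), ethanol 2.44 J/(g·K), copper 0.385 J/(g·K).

T_f ≈ 15.6 °C

Let T be the final temperature. ΣQ_i = 0:
401×0.449×(T − 119) + 759×2.44×(T − 5.71) + 100×0.385×(T − 5.71) = 0
(180.05 + 1852 + 38.5) T = 180.05×119 + 1852×5.71 + 38.5×5.71
T ≈ 15.56 °C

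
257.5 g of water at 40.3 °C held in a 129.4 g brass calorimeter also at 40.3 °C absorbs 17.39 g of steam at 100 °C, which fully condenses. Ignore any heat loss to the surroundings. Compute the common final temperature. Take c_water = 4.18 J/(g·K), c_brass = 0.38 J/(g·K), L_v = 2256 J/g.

T_f ≈ 76.7 °C

Taking heat into each body as positive, Σ m c ΔT = 0:
condense steam: −17.39·2256 = −39232
  condensate cools 100→T: 17.39·4.18·(T − 100) = 72.69(T − 100)
  water warms: 257.5·4.18·(T − 40.3) = 1076.3(T − 40.3)
  cup: 49.17(T − 40.3)
1198.2 T = 39232 + 7269 + 45359 = 91859
T ≈ 76.66 °C, under the boiling point, so the assumption holds.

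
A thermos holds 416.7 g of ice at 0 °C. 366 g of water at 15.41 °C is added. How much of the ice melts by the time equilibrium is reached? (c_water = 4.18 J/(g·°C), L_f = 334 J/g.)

Heat available from the water dropping to 0 °C: 366×4.18×15.41 = 23575 J.
To melt every bit of ice: 416.7×334 = 139178 J.
Since 23575 < 139178 J, not all the ice melts; equilibrium is at 0 °C.
Mass melted = 23575/334 ≈ 70.59 g.

m_melted ≈ 70.6 g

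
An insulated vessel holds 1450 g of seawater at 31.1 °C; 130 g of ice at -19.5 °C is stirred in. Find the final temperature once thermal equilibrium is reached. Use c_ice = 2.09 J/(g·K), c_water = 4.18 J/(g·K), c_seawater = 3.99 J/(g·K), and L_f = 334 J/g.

T_f ≈ 20.7 °C

Net heat exchanged in the isolated system is zero:
warm ice to 0 °C: 130·2.09·(0 − (-19.5)) = 5298.1; melt ice: 130·334 = 43420; meltwater 0→T: 130·4.18·T = 543.4 T; seawater cools: 1450·3.99·(T − 31.1) = 5785.5(T − 31.1)
6328.9 T = 179929 − 48718 = 131211
T ≈ 20.73 °C (positive, so assuming full melt was valid).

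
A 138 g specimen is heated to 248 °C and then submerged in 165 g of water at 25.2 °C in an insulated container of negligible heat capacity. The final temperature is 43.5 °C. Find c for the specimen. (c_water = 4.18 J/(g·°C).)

c ≈ 0.447 J/(g·°C)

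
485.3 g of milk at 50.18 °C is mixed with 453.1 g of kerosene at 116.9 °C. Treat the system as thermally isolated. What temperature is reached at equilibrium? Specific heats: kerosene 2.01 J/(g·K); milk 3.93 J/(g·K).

T_f ≈ 71.7 °C

Energy conservation, ΣQ = 0:
453.1×2.01×(T − 116.9) + 485.3×3.93×(T − 50.18) = 0
(910.73 + 1907.2) T = 910.73×116.9 + 1907.2×50.18
T = 202169 / 2818 = 71.7 °C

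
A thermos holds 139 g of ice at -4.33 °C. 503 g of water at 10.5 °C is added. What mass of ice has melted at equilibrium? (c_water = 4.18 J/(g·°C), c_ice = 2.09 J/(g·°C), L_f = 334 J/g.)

m_melted ≈ 62.3 g

Water can give up m c ΔT = 503×4.18×10.5 = 22077 J before reaching 0 °C.
Of that, 139×2.09×4.33 = 1257.9 J goes to bring the ice to 0 °C, leaving 20819 J.
Fully melting the ice requires m_ice L_f = 139×334 = 46426 J.
20819 J < 46426 J, so only part of the ice melts and the system sits at 0 °C.
Mass melted = 20819/334 ≈ 62.33 g.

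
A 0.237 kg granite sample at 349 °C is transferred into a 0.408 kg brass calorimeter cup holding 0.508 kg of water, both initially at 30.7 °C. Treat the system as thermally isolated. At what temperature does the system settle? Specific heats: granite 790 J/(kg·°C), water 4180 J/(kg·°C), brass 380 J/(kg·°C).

Energy conservation, ΣQ = 0:
0.237×790×(T − 349) + 0.508×4180×(T − 30.7) + 0.408×380×(T − 30.7) = 0
187.23(T − 349) + 2123.4(T − 30.7) + 155.04(T − 30.7) = 0
2465.7 T = 135293
T = 135293 / 2465.7 = 54.9 °C

T_f ≈ 54.9 °C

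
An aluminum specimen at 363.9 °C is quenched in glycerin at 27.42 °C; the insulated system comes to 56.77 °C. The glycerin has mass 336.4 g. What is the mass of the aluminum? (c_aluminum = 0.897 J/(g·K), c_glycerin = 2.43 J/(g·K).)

Heat lost by the aluminum = heat gained by the glycerin:
m·0.897·(363.9 − 56.77) = 336.4·2.43·(56.77 − 27.42)
275.5 m = 23992  ⇒  m ≈ 87.09 g

m ≈ 87.1 g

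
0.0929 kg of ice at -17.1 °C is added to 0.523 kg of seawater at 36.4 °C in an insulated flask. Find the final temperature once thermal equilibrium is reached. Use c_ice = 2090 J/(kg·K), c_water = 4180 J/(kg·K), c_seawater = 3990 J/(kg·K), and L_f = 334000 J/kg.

Conservation of energy gives ΣQ = 0:
warm ice to 0 °C: 0.0929×2090×(0 − (-17.1)) = 3320.2
  latent heat to melt: 0.0929×334000 = 31029
  warm the meltwater: 388.32 T
  seawater cools: 0.523×3990×(T − 36.4) = 2086.8(T − 36.4)
2475.1 T = 75958 − 34349 = 41610
T ≈ 16.81 °C (positive, so assuming full melt was valid).

T_f ≈ 16.8 °C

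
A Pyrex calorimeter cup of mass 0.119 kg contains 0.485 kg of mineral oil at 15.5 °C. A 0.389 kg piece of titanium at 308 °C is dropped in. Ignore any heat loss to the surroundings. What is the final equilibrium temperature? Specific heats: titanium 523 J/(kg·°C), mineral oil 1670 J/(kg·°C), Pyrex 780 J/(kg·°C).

T_f ≈ 69.3 °C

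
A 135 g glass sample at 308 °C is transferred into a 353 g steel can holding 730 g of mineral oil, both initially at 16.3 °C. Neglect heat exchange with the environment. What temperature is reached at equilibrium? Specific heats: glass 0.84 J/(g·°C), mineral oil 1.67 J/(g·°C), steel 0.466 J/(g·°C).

T_f ≈ 38.4 °C

Taking heat into each body as positive, Σ m c ΔT = 0:
135*0.84*(T − 308) + 730*1.67*(T − 16.3) + 353*0.466*(T − 16.3) = 0
(113.4 + 1219.1 + 164.5) T = 113.4*308 + 1219.1*16.3 + 164.5*16.3
T ≈ 38.40 °C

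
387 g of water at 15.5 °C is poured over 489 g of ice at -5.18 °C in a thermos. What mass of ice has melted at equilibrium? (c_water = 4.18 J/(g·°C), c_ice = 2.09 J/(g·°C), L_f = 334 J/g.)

m_melted ≈ 59.2 g

Cooling the water to 0 °C releases 387×4.18×15.5 = 25074 J.
Warming the ice to 0 °C takes 489×2.09×5.18 = 5294 J, leaving 19780 J for melting.
Fully melting the ice requires m_ice L_f = 489×334 = 163326 J.
That's not enough to melt it all — equilibrium is at 0 °C with ice remaining.
m_melt = 19780 / L_f = 59.22 g.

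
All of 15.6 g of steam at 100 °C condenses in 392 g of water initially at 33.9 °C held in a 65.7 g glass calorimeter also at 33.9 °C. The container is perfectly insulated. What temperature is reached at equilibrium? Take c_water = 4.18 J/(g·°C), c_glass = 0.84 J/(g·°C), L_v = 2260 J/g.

T_f ≈ 56.4 °C

Taking heat into each body as positive, Σ m c ΔT = 0:
steam→water at 100 °C releases m L_v = 15.6×2260 = 35256; condensed water 100 °C→T: 65.21(T − 100); original water: 1638.6(T − 33.9); cup: 55.19(T − 33.9)
1759 T = 35256 + 6520.8 + 57418 = 99195
T ≈ 56.39 °C, under the boiling point, so the assumption holds.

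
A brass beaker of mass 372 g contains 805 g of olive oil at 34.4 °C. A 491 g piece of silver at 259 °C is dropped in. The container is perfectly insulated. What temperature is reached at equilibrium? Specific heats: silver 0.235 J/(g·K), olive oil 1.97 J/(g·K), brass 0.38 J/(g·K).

T_f ≈ 48.5 °C

Energy conservation, ΣQ = 0:
491*0.235*(T − 259) + 805*1.97*(T − 34.4) + 372*0.38*(T − 34.4) = 0
115.38(T − 259) + 1585.8(T − 34.4) + 141.36(T − 34.4) = 0
1842.6 T = 89301
T = 89301/1842.6 ≈ 48.46 °C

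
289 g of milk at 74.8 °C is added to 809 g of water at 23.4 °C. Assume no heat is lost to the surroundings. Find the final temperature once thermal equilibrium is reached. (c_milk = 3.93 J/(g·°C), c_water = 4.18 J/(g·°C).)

T_f ≈ 36.3 °C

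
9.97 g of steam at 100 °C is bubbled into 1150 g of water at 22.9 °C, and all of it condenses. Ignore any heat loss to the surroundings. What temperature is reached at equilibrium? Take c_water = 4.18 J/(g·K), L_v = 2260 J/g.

T_f ≈ 28.2 °C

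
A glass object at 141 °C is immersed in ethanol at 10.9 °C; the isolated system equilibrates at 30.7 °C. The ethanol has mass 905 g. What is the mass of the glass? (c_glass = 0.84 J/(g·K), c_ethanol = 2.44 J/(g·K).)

|Q_glass| = |Q_ethanol|:
m·0.84·(141 − 30.7) = 905·2.44·(30.7 − 10.9)
92.65 m = 43722  ⇒  m ≈ 471.9 g

m ≈ 472 g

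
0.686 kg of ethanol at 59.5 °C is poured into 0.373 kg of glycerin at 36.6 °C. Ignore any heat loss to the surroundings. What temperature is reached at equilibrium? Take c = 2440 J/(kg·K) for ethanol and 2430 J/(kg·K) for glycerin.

Heat gained plus heat lost sum to zero:
0.686·2440·(T − 59.5) + 0.373·2430·(T − 36.6) = 0
2580.2 T = 132767
T = 132767/2580.2 ≈ 51.46 °C

T_f ≈ 51.5 °C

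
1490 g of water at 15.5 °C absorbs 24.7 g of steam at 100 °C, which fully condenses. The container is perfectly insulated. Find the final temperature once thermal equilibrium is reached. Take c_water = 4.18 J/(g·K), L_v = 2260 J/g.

Net heat exchanged in the isolated system is zero:
latent heat released on condensation: 24.7·2260 = 55822; condensed water 100 °C→T: 103.25(T − 100); water warms: 1490·4.18·(T − 15.5) = 6228.2(T − 15.5)
6331.4 T = 55822 + 10325 + 96537 = 162684
T ≈ 25.69 °C — below 100 °C, confirming all the steam condensed.

T_f ≈ 25.7 °C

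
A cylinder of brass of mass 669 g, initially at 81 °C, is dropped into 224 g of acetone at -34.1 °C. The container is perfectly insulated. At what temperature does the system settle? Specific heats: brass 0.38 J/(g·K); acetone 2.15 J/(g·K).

T_f ≈ 5.7 °C

Set heat shed by the hot body equal to heat absorbed by the cold body:
669·0.38·(81 − T) = 224·2.15·(T − (-34.1))
254.22(81 − T) = 481.6(T − (-34.1))
735.82 T = 4169.3  ⇒  T ≈ 5.67 °C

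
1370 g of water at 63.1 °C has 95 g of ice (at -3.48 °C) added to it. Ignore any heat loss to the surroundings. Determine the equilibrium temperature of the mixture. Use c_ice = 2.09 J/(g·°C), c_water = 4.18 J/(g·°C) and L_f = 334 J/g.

Heat gained plus heat lost sum to zero:
warm ice to 0 °C: 95·2.09·(0 − (-3.48)) = 690.95
  fusion: m_ice L_f = 95·334 = 31730
  warm the meltwater: 397.1 T
  water: 5726.6(T − 63.1)
6123.7 T = 361348 − 32421 = 328928
T ≈ 53.71 °C (positive, so assuming full melt was valid).

T_f ≈ 53.7 °C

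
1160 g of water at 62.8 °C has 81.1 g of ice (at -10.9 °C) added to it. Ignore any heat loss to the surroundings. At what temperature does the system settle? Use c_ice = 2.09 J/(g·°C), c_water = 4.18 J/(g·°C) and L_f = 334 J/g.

Sum of m c ΔT and latent-heat terms is zero:
warm ice to 0 °C: 81.1×2.09×(0 − (-10.9)) = 1847.5; latent heat to melt: 81.1×334 = 27087; meltwater 0→T: 81.1×4.18×T = 339 T; water cools: 1160×4.18×(T − 62.8) = 4848.8(T − 62.8)
5187.8 T = 304505 − 28935 = 275570
T ≈ 53.12 °C (positive, so assuming full melt was valid).

T_f ≈ 53.1 °C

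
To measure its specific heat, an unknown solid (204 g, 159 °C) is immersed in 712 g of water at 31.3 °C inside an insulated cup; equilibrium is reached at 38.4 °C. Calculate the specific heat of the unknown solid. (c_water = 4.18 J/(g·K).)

c ≈ 0.859 J/(g·K)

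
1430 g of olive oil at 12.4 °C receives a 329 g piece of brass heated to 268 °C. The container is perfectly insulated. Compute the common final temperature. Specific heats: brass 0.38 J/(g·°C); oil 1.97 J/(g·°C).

With ΣQ=0 the equilibrium temperature is the m·c-weighted mean:
T_f = (125.02*268 + 2817.1*12.4) / (125.02 + 2817.1)
    = 68437 / 2942.1 ≈ 23.26 °C

T_f ≈ 23.3 °C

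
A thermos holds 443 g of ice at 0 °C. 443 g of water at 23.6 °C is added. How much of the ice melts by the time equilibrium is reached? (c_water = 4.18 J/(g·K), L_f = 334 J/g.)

m_melted ≈ 131 g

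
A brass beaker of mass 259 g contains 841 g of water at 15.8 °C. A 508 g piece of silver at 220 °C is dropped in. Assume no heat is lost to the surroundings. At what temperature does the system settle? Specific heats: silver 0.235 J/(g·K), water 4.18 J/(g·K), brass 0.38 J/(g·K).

T_f ≈ 22.3 °C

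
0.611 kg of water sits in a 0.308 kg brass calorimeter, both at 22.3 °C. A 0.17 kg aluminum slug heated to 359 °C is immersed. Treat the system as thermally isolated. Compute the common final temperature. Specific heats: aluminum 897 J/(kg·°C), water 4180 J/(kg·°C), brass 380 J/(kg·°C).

Net heat exchanged in the isolated system is zero:
0.17*897*(T − 359) + 0.611*4180*(T − 22.3) + 0.308*380*(T − 22.3) = 0
152.49(T − 359) + 2554(T − 22.3) + 117.04(T − 22.3) = 0
2823.5 T = 114308
T = 114308 / 2823.5 = 40.5 °C

T_f ≈ 40.5 °C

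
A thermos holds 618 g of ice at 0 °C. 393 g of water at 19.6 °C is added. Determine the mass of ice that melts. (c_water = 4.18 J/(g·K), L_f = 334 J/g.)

m_melted ≈ 96.4 g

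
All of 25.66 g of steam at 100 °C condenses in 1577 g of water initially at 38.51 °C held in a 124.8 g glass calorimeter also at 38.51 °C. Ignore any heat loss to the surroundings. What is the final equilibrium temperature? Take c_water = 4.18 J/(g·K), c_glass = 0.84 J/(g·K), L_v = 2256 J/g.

Taking heat into each body as positive, Σ m c ΔT = 0:
latent heat released on condensation: 25.66·2256 = 57889; condensed water 100 °C→T: 107.26(T − 100); original water: 6591.9(T − 38.51); glass cup: 124.8·0.84·(T − 38.51) = 104.83(T − 38.51)
6804 T = 57889 + 10726 + 257890 = 326504
T ≈ 47.99 °C, under the boiling point, so the assumption holds.

T_f ≈ 48.0 °C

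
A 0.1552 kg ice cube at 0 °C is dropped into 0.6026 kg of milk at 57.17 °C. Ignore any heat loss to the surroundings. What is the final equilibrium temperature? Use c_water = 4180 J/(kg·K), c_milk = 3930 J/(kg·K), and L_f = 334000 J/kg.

Taking heat into each body as positive, Σ m c ΔT = 0:
fusion: m_ice L_f = 0.1552×334000 = 51837
  meltwater 0→T: 0.1552×4180×T = 648.74 T
  milk: 2368.2(T − 57.17)
3017 T = 135391 − 51837 = 83554
T ≈ 27.69 °C (positive, so assuming full melt was valid).

T_f ≈ 27.7 °C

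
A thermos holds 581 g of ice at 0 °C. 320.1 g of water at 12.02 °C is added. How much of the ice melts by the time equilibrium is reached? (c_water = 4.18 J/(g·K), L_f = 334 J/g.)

Heat available from the water dropping to 0 °C: 320.1×4.18×12.02 = 16083 J.
To melt every bit of ice: 581×334 = 194054 J.
Since 16083 < 194054 J, not all the ice melts; equilibrium is at 0 °C.
m_melt = 16083 / L_f = 48.15 g.

m_melted ≈ 48.2 g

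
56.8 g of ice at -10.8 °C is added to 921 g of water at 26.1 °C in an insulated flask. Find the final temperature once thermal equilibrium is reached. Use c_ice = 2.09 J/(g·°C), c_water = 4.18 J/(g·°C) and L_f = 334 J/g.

T_f ≈ 19.6 °C

Taking heat into each body as positive, Σ m c ΔT = 0:
ice -10.8→0 °C: 56.8·2.09·10.8 = 1282.1; melt ice: 56.8·334 = 18971; warm the meltwater: 237.42 T; water: 3849.8(T − 26.1)
4087.2 T = 100479 − 20253 = 80226
T ≈ 19.63 °C — above 0 °C, consistent with complete melting.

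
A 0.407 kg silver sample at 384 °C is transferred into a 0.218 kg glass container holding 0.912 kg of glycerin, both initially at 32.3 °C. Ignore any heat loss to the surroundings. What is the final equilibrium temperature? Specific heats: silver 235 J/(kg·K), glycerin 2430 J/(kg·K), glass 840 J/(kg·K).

T_f ≈ 45.8 °C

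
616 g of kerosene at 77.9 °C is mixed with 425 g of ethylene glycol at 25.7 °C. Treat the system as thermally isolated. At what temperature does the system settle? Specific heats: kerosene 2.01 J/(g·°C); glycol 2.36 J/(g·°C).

T_f ≈ 54.5 °C

T_f = Σ m_i c_i T_i / Σ m_i c_i:
T_f = (1238.2*77.9 + 1003*25.7) / (1238.2 + 1003)
    = 122230 / 2241.2 ≈ 54.54 °C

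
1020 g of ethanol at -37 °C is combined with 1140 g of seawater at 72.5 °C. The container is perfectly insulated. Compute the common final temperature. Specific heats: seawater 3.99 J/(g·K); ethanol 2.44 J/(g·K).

Heat gained plus heat lost sum to zero:
1140×3.99×(T − 72.5) + 1020×2.44×(T − (-37)) = 0
4548.6(T − 72.5) + 2488.8(T − (-37)) = 0
7037.4 T = 237688
T = 237688/7037.4 ≈ 33.77 °C

T_f ≈ 33.8 °C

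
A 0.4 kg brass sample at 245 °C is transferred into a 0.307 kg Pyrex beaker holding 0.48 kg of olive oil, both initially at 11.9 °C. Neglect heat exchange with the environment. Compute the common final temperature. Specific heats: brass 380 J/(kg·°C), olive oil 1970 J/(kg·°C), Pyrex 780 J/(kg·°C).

T_f ≈ 38.4 °C

Setting the total heat transfer to zero:
0.4·380·(T − 245) + 0.48·1970·(T − 11.9) + 0.307·780·(T − 11.9) = 0
152(T − 245) + 945.6(T − 11.9) + 239.46(T − 11.9) = 0
1337.1 T = 51342
T = 51342/1337.1 ≈ 38.40 °C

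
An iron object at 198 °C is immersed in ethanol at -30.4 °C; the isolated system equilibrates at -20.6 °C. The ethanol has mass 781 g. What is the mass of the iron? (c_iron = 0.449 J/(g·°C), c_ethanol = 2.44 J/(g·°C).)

m ≈ 190 g

Taking heat into each body as positive, Σ m c ΔT = 0:
m×0.449×(-20.6 − 198) + 781×2.44×(-20.6 − (-30.4)) = 0
-98.15 m = -18675
m = -18675/-98.15 ≈ 190.3 g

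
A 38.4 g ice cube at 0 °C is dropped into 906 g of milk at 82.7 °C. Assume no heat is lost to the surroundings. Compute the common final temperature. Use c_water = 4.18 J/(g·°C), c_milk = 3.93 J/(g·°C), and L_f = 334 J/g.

T_f ≈ 75.7 °C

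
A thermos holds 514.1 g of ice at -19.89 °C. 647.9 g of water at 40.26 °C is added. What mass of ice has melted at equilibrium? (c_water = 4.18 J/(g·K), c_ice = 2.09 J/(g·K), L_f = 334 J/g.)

Heat available from the water dropping to 0 °C: 647.9×4.18×40.26 = 109033 J.
Warming the ice to 0 °C takes 514.1×2.09×19.89 = 21371 J, leaving 87662 J for melting.
Fully melting the ice requires m_ice L_f = 514.1×334 = 171709 J.
87662 J < 171709 J, so only part of the ice melts and the system sits at 0 °C.
m_melted×334 = 87662  ⇒  m_melted ≈ 262.5 g.

m_melted ≈ 262 g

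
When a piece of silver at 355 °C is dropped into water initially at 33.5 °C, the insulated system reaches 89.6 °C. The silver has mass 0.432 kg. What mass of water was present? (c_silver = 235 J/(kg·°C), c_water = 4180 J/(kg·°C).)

m ≈ 0.115 kg

Heat lost by the silver = heat gained by the water:
0.432×235×(355 − 89.6) = m×4180×(89.6 − 33.5)
234498 m = 26943  ⇒  m ≈ 0.1149 kg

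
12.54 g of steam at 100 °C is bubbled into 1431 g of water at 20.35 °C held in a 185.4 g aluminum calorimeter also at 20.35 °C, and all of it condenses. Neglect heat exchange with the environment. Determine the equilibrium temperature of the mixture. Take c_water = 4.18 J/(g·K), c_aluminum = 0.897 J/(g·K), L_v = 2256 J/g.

Energy conservation, ΣQ = 0:
steam→water at 100 °C releases m L_v = 12.54·2256 = 28290
  condensate cools 100→T: 12.54·4.18·(T − 100) = 52.42(T − 100)
  original water: 5981.6(T − 20.35)
  aluminum cup: 185.4·0.897·(T − 20.35) = 166.3(T − 20.35)
6200.3 T = 28290 + 5241.7 + 125109 = 158641
T ≈ 25.59 °C — below 100 °C, confirming all the steam condensed.

T_f ≈ 25.6 °C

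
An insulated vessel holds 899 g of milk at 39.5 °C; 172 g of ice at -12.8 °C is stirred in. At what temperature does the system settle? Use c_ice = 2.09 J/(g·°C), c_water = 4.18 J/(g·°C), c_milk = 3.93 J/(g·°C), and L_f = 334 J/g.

T_f ≈ 18.2 °C

Heat gained plus heat lost sum to zero:
warm ice to 0 °C: 172×2.09×(0 − (-12.8)) = 4601.3
  latent heat to melt: 172×334 = 57448
  warm the meltwater: 718.96 T
  milk cools: 899×3.93×(T − 39.5) = 3533.1(T − 39.5)
4252 T = 139556 − 62049 = 77507
T ≈ 18.23 °C (positive, so assuming full melt was valid).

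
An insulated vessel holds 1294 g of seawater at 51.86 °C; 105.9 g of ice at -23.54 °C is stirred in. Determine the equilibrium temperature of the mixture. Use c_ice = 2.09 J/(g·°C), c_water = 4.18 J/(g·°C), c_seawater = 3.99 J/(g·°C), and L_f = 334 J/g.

T_f ≈ 40.5 °C

Energy balance with sensible and latent terms:
warm ice to 0 °C: 105.9·2.09·(0 − (-23.54)) = 5210.1; fusion: m_ice L_f = 105.9·334 = 35371; warm the meltwater: 442.66 T; seawater cools: 1294·3.99·(T − 51.86) = 5163.1(T − 51.86)
5605.7 T = 267756 − 40581 = 227176
T ≈ 40.53 °C (positive, so assuming full melt was valid).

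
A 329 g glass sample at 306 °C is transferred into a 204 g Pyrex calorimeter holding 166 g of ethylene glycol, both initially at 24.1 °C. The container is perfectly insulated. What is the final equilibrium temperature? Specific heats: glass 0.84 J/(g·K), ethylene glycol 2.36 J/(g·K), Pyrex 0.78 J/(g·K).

T_f ≈ 118.3 °C

Let T be the final temperature. ΣQ_i = 0:
329*0.84*(T − 306) + 166*2.36*(T − 24.1) + 204*0.78*(T − 24.1) = 0
276.36(T − 306) + 391.76(T − 24.1) + 159.12(T − 24.1) = 0
827.24 T = 97842
T ≈ 118.28 °C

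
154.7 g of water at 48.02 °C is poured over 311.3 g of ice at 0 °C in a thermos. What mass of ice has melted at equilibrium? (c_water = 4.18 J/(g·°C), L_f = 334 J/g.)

m_melted ≈ 93 g

Water can give up m c ΔT = 154.7·4.18·48.02 = 31052 J before reaching 0 °C.
To melt every bit of ice: 311.3·334 = 103974 J.
That's not enough to melt it all — equilibrium is at 0 °C with ice remaining.
Mass melted = 31052/334 ≈ 92.97 g.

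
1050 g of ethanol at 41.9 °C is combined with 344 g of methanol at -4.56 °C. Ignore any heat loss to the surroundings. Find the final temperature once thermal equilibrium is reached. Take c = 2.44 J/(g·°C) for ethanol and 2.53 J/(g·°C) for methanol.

T_f ≈ 30.1 °C

With ΣQ=0 the equilibrium temperature is the m·c-weighted mean:
T_f = (2562*41.9 + 870.32*(-4.56)) / (2562 + 870.32)
    = 103379 / 3432.3 ≈ 30.12 °C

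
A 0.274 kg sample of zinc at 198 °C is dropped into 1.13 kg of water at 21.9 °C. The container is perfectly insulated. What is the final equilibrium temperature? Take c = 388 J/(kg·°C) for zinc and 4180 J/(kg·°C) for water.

T_f ≈ 25.8 °C

Conservation of energy gives ΣQ = 0:
0.274×388×(T − 198) + 1.13×4180×(T − 21.9) = 0
4829.7 T = 124492
T = 124492 / 4829.7 = 25.8 °C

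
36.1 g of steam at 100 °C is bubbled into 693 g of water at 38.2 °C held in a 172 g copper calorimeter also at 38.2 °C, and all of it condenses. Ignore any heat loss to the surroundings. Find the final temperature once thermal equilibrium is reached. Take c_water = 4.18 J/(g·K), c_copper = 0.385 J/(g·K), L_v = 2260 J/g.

Taking heat into each body as positive, Σ m c ΔT = 0:
latent heat released on condensation: 36.1·2260 = 81586; condensed water 100 °C→T: 150.9(T − 100); original water: 2896.7(T − 38.2); cup: 66.22(T − 38.2)
3113.9 T = 81586 + 15090 + 113185 = 209861
T ≈ 67.40 °C (< 100 °C, so full condensation is consistent).

T_f ≈ 67.4 °C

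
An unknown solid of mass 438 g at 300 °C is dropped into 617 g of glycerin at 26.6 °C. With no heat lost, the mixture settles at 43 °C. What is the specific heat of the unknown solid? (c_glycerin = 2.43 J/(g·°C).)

c ≈ 0.218 J/(g·°C)

Net heat exchanged in the isolated system is zero:
438×c×(43 − 300) + 617×2.43×(43 − 26.6) = 0
-112566 c = -24589
c = -24589/-112566 ≈ 0.2184 J/(g·°C)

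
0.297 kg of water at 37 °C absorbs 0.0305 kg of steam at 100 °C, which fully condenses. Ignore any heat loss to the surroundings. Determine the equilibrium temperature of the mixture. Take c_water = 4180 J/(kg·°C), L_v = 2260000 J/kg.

Let T be the final temperature. ΣQ_i = 0:
latent heat released on condensation: 0.0305·2260000 = 68930; condensed water 100 °C→T: 127.49(T − 100); original water: 1241.5(T − 37)
1369 T = 68930 + 12749 + 45934 = 127613
T ≈ 93.22 °C (< 100 °C, so full condensation is consistent).

T_f ≈ 93.2 °C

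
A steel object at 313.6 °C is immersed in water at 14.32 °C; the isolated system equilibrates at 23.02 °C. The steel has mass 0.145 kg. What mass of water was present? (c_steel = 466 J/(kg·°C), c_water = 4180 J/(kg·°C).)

|Q_steel| = |Q_water|:
0.145·466·(313.6 − 23.02) = m·4180·(23.02 − 14.32)
36366 m = 19634  ⇒  m ≈ 0.5399 kg

m ≈ 0.54 kg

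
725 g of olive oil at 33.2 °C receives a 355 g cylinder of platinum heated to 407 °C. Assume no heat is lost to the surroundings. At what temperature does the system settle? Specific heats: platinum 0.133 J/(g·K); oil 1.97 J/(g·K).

T_f ≈ 45.2 °C

Conservation of energy gives ΣQ = 0:
355×0.133×(T − 407) + 725×1.97×(T − 33.2) = 0
47.22(T − 407) + 1428.2(T − 33.2) = 0
(47.22 + 1428.2) T = 47.22×407 + 1428.2×33.2
T = 66634/1475.5 ≈ 45.16 °C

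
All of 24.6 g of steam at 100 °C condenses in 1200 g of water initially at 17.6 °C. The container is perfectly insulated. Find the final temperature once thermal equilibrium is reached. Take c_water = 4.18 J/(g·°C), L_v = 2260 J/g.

T_f ≈ 30.1 °C

Setting the total heat transfer to zero:
condense steam: −24.6·2260 = −55596
  condensed water 100 °C→T: 102.83(T − 100)
  water warms: 1200·4.18·(T − 17.6) = 5016(T − 17.6)
5118.8 T = 55596 + 10283 + 88282 = 154160
T ≈ 30.12 °C (< 100 °C, so full condensation is consistent).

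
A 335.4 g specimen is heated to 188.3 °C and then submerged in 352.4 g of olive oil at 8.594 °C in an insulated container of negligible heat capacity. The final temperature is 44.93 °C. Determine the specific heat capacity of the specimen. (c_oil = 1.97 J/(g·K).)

Setting the total heat transfer to zero:
335.4·c·(44.93 − 188.3) + 352.4·1.97·(44.93 − 8.594) = 0
-48086 c = -25225
c = -25225/-48086 ≈ 0.5246 J/(g·K)

c ≈ 0.525 J/(g·K)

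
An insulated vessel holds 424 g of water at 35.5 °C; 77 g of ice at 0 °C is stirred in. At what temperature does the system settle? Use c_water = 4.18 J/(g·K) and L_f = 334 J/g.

Let T be the final temperature. ΣQ_i = 0:
latent heat to melt: 77×334 = 25718; meltwater 0→T: 77×4.18×T = 321.86 T; water: 1772.3(T − 35.5)
2094.2 T = 62917 − 25718 = 37199
T ≈ 17.76 °C — above 0 °C, consistent with complete melting.

T_f ≈ 17.8 °C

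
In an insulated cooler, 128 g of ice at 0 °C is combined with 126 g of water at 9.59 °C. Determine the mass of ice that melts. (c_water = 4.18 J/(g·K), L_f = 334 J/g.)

Cooling the water to 0 °C releases 126·4.18·9.59 = 5050.9 J.
Melting all 128 g of ice would need 128·334 = 42752 J.
Since 5050.9 < 42752 J, not all the ice melts; equilibrium is at 0 °C.
m_melted·334 = 5050.9  ⇒  m_melted ≈ 15.12 g.

m_melted ≈ 15.1 g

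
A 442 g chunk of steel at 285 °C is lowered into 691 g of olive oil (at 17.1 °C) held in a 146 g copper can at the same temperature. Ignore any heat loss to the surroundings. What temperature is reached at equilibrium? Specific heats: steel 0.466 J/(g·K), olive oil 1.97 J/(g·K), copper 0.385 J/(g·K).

With ΣQ=0 the equilibrium temperature is the m·c-weighted mean:
T_f = (205.97*285 + 1361.3*17.1 + 56.21*17.1) / (205.97 + 1361.3 + 56.21)
    = 82941 / 1623.5 ≈ 51.09 °C

T_f ≈ 51.1 °C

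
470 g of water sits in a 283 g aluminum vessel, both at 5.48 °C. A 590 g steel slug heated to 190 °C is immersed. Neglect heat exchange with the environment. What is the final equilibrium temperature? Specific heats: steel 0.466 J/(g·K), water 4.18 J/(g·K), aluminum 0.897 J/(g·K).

T_f ≈ 25.8 °C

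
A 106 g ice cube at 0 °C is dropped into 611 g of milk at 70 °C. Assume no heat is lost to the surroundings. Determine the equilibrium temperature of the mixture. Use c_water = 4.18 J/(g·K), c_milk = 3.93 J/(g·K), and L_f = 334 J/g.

Let T be the final temperature. ΣQ_i = 0:
latent heat to melt: 106·334 = 35404; warm the meltwater: 443.08 T; milk: 2401.2(T − 70)
2844.3 T = 168086 − 35404 = 132682
T ≈ 46.65 °C. Since T > 0 °C, the all-ice-melts assumption holds.

T_f ≈ 46.6 °C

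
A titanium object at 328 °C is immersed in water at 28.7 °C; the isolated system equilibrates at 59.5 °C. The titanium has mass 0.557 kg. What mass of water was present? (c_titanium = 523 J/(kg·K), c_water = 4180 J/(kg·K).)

m ≈ 0.608 kg

Let T be the final temperature. ΣQ_i = 0:
0.557·523·(59.5 − 328) + m·4180·(59.5 − 28.7) = 0
128744 m = 78217
m = 78217/128744 ≈ 0.6075 kg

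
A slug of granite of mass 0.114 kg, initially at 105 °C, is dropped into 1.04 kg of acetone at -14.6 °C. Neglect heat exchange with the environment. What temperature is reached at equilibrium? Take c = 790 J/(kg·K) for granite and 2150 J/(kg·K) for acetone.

Heat gained plus heat lost sum to zero:
0.114×790×(T − 105) + 1.04×2150×(T − (-14.6)) = 0
2326.1 T = -23189
T = -23189 / 2326.1 = -9.97 °C

T_f ≈ -10.0 °C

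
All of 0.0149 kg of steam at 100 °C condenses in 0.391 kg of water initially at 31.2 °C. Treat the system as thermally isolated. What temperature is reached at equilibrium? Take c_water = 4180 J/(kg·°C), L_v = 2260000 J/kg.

T_f ≈ 53.6 °C

Energy balance with sensible and latent terms:
latent heat released on condensation: 0.0149·2260000 = 33674; condensate cools 100→T: 0.0149·4180·(T − 100) = 62.28(T − 100); original water: 1634.4(T − 31.2)
1696.7 T = 33674 + 6228.2 + 50993 = 90895
T ≈ 53.57 °C (< 100 °C, so full condensation is consistent).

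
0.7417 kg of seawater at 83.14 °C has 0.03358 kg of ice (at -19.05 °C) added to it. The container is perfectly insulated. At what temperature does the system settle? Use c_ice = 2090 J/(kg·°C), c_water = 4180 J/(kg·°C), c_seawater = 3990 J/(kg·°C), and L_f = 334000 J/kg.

Net heat exchanged in the isolated system is zero:
ice -19.05→0 °C: 0.03358·2090·19.05 = 1337
  melt ice: 0.03358·334000 = 11216
  warm the meltwater: 140.36 T
  seawater cools: 0.7417·3990·(T − 83.14) = 2959.4(T − 83.14)
3099.7 T = 246043 − 12553 = 233490
T ≈ 75.33 °C — above 0 °C, consistent with complete melting.

T_f ≈ 75.3 °C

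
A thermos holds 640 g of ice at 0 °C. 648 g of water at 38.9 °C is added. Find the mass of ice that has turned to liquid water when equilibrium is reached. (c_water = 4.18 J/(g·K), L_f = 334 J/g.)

Heat available from the water dropping to 0 °C: 648·4.18·38.9 = 105366 J.
Melting all 640 g of ice would need 640·334 = 213760 J.
Since 105366 < 213760 J, not all the ice melts; equilibrium is at 0 °C.
m_melt = 105366 / L_f = 315.5 g.

m_melted ≈ 315 g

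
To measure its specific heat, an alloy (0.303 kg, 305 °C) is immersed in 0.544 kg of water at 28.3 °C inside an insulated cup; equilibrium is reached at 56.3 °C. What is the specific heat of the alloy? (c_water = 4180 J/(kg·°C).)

m_s c (T_s − T_f) = m_water c_water (T_f − T_0):
0.303·c·(305 − 56.3) = 0.544·4180·(56.3 − 28.3)
75.36 c = 63670  ⇒  c ≈ 844.9 J/(kg·°C)

c ≈ 845 J/(kg·°C)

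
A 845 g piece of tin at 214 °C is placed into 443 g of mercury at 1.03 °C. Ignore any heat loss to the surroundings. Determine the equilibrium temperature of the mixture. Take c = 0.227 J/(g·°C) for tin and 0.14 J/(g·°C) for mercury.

Set heat shed by the hot body equal to heat absorbed by the cold body:
845×0.227×(214 − T) = 443×0.14×(T − 1.03)
191.81(214 − T) = 62.02(T − 1.03)
253.84 T = 41112  ⇒  T ≈ 161.96 °C

T_f ≈ 162.0 °C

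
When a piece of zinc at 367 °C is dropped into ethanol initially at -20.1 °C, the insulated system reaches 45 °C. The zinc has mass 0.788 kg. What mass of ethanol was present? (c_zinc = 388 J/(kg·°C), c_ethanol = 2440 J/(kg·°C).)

m ≈ 0.62 kg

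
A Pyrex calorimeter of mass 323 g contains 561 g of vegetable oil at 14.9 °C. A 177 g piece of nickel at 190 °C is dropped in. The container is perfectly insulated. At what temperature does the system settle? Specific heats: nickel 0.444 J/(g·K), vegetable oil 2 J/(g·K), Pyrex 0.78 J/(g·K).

Heat gained plus heat lost sum to zero:
177×0.444×(T − 190) + 561×2×(T − 14.9) + 323×0.78×(T − 14.9) = 0
78.59(T − 190) + 1122(T − 14.9) + 251.94(T − 14.9) = 0
(78.59 + 1122 + 251.94) T = 78.59×190 + 1122×14.9 + 251.94×14.9
T ≈ 24.37 °C

T_f ≈ 24.4 °C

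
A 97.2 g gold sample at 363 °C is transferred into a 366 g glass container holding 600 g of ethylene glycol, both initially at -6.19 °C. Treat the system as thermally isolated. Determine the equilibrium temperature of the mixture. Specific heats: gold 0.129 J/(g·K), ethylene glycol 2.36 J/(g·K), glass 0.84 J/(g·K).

T_f ≈ -3.5 °C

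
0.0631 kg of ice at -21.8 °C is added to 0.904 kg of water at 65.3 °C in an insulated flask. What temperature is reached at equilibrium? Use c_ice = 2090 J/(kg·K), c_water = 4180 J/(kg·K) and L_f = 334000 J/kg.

Energy balance with sensible and latent terms:
warm ice to 0 °C: 0.0631·2090·(0 − (-21.8)) = 2875; latent heat to melt: 0.0631·334000 = 21075; meltwater 0→T: 0.0631·4180·T = 263.76 T; water cools: 0.904·4180·(T − 65.3) = 3778.7(T − 65.3)
4042.5 T = 246750 − 23950 = 222800
T ≈ 55.11 °C. Since T > 0 °C, the all-ice-melts assumption holds.

T_f ≈ 55.1 °C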